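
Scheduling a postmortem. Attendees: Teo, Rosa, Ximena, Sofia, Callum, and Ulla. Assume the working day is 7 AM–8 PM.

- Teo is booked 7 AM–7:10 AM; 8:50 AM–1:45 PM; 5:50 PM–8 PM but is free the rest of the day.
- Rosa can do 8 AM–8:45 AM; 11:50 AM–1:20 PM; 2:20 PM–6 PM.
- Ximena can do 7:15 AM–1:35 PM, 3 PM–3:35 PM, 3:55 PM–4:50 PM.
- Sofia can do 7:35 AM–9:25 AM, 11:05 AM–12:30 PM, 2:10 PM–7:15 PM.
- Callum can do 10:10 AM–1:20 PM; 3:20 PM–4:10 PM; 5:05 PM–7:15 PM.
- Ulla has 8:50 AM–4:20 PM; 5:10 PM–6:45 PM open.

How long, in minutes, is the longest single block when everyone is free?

15

Teo free: 07:10-08:50, 13:45-17:50 (invert busy blocks within the working day).
Rosa free: 08:00-08:45, 11:50-13:20, 14:20-18:00.
Ximena free: 07:15-13:35, 15:00-15:35, 15:55-16:50.
Sofia free: 07:35-09:25, 11:05-12:30, 14:10-19:15.
Callum free: 10:10-13:20, 15:20-16:10, 17:05-19:15.
Ulla free: 08:50-16:20, 17:10-18:45.
Teo ∩ Rosa: 08:00-08:45, 14:20-17:50.
Teo ∩ Rosa ∩ Ximena: 08:00-08:45, 15:00-15:35, 15:55-16:50.
Teo ∩ Rosa ∩ Ximena ∩ Sofia: 08:00-08:45, 15:00-15:35, 15:55-16:50.
Teo ∩ Rosa ∩ Ximena ∩ Sofia ∩ Callum: 15:20-15:35, 15:55-16:10.
Teo ∩ Rosa ∩ Ximena ∩ Sofia ∩ Callum ∩ Ulla: 15:20-15:35, 15:55-16:10.
So the common availability across everyone is 15:20-15:35, 15:55-16:10.
The longest is 15:20-15:35 at 15 minutes.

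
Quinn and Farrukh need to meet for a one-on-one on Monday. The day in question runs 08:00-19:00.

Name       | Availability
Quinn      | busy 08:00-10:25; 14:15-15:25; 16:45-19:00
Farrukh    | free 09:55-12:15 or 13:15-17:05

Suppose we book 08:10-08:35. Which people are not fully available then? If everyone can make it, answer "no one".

Farrukh, Quinn

Quinn free: 10:25-14:15, 15:25-16:45 (invert busy blocks within the working day).
Farrukh free: 09:55-12:15, 13:15-17:05.
Quinn: not fully free for 08:10-08:35. Farrukh: not fully free for 08:10-08:35.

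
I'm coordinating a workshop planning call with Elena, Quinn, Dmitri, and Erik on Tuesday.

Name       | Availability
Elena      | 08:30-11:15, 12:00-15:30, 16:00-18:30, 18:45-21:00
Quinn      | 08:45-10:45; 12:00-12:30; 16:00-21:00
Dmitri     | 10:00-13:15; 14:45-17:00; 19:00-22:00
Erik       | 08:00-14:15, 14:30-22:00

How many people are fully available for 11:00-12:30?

Dmitri and Erik can make the full 11:00-12:30 slot — that's 2.

2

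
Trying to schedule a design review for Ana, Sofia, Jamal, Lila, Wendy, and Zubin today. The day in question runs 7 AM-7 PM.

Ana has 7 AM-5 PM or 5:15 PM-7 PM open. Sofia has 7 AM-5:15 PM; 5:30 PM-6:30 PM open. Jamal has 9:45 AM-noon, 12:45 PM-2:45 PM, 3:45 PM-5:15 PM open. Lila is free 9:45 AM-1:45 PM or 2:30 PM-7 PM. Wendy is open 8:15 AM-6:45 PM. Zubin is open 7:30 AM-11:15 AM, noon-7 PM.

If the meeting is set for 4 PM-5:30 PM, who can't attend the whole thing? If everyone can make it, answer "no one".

Ana, Jamal, Sofia

Ana: not fully free for 16:00-17:30. Sofia: not fully free for 16:00-17:30. Jamal: not fully free for 16:00-17:30. Lila: free for 16:00-17:30. Wendy: free for 16:00-17:30. Zubin: free for 16:00-17:30.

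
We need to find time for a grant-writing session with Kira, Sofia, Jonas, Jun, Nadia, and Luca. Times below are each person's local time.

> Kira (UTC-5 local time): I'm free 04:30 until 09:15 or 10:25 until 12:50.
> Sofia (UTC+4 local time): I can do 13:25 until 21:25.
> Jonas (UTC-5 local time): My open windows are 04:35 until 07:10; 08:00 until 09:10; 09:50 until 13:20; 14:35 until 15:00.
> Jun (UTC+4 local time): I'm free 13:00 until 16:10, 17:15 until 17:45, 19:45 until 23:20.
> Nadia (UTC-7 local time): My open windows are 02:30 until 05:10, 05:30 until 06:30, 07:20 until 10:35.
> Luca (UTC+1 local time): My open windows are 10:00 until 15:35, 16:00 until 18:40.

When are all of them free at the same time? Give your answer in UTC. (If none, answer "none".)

Kira in UTC: 09:30-14:15, 15:25-17:50 (add 5h to convert from UTC-5).
Sofia in UTC: 09:25-17:25 (subtract 4h to convert from UTC+4).
Jonas in UTC: 09:35-12:10, 13:00-14:10, 14:50-18:20, 19:35-20:00 (add 5h to convert from UTC-5).
Jun in UTC: 09:00-12:10, 13:15-13:45, 15:45-19:20 (subtract 4h to convert from UTC+4).
Nadia in UTC: 09:30-12:10, 12:30-13:30, 14:20-17:35 (add 7h to convert from UTC-7).
Luca in UTC: 09:00-14:35, 15:00-17:40 (subtract 1h to convert from UTC+1).
Kira ∩ Sofia: 09:30-14:15, 15:25-17:25.
Kira ∩ Sofia ∩ Jonas: 09:35-12:10, 13:00-14:10, 15:25-17:25.
Kira ∩ Sofia ∩ Jonas ∩ Jun: 09:35-12:10, 13:15-13:45, 15:45-17:25.
Kira ∩ Sofia ∩ Jonas ∩ Jun ∩ Nadia: 09:35-12:10, 13:15-13:30, 15:45-17:25.
Kira ∩ Sofia ∩ Jonas ∩ Jun ∩ Nadia ∩ Luca: 09:35-12:10, 13:15-13:30, 15:45-17:25.
So the common availability across everyone is 09:35-12:10, 13:15-13:30, 15:45-17:25.

09:35-12:10, 13:15-13:30, 15:45-17:25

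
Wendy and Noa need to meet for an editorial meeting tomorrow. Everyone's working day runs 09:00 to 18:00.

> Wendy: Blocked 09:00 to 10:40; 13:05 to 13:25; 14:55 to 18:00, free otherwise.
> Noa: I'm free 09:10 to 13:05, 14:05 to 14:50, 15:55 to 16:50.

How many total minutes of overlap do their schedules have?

190

Wendy free: 10:40-13:05, 13:25-14:55 (invert busy blocks within the working day).
Noa free: 09:10-13:05, 14:05-14:50, 15:55-16:50.
Wendy ∩ Noa: 10:40-13:05, 14:05-14:50.
Summing the common windows: 145 + 45 = 190 minutes.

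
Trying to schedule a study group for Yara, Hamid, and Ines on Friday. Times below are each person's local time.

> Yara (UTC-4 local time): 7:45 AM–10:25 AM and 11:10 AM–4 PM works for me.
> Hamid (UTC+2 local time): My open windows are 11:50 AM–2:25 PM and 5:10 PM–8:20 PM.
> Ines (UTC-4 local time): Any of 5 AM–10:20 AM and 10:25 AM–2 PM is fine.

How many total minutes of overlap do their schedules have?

Yara in UTC: 11:45-14:25, 15:10-20:00 (add 4h to convert from UTC-4).
Hamid in UTC: 09:50-12:25, 15:10-18:20 (subtract 2h to convert from UTC+2).
Ines in UTC: 09:00-14:20, 14:25-18:00 (add 4h to convert from UTC-4).
Yara ∩ Hamid: 11:45-12:25, 15:10-18:20.
Yara ∩ Hamid ∩ Ines: 11:45-12:25, 15:10-18:00.
Summing the common windows: 40 + 170 = 210 minutes.

210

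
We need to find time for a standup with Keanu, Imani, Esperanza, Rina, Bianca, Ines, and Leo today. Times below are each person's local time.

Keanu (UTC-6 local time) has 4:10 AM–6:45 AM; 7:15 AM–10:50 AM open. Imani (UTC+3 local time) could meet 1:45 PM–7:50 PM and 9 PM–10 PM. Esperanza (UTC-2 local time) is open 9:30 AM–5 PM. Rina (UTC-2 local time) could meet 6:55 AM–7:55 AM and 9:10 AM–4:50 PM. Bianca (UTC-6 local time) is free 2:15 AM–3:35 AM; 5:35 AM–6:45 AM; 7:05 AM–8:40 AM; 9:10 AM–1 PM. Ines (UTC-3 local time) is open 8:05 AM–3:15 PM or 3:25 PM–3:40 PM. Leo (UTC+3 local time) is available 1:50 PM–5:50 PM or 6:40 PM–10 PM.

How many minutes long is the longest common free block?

85

Keanu in UTC: 10:10-12:45, 13:15-16:50 (add 6h to convert from UTC-6).
Imani in UTC: 10:45-16:50, 18:00-19:00 (subtract 3h to convert from UTC+3).
Esperanza in UTC: 11:30-19:00 (add 2h to convert from UTC-2).
Rina in UTC: 08:55-09:55, 11:10-18:50 (add 2h to convert from UTC-2).
Bianca in UTC: 08:15-09:35, 11:35-12:45, 13:05-14:40, 15:10-19:00 (add 6h to convert from UTC-6).
Ines in UTC: 11:05-18:15, 18:25-18:40 (add 3h to convert from UTC-3).
Leo in UTC: 10:50-14:50, 15:40-19:00 (subtract 3h to convert from UTC+3).
Keanu ∩ Imani: 10:45-12:45, 13:15-16:50.
Keanu ∩ Imani ∩ Esperanza: 11:30-12:45, 13:15-16:50.
Keanu ∩ Imani ∩ Esperanza ∩ Rina: 11:30-12:45, 13:15-16:50.
Keanu ∩ Imani ∩ Esperanza ∩ Rina ∩ Bianca: 11:35-12:45, 13:15-14:40, 15:10-16:50.
Keanu ∩ Imani ∩ Esperanza ∩ Rina ∩ Bianca ∩ Ines: 11:35-12:45, 13:15-14:40, 15:10-16:50.
Keanu ∩ Imani ∩ Esperanza ∩ Rina ∩ Bianca ∩ Ines ∩ Leo: 11:35-12:45, 13:15-14:40, 15:40-16:50.
So the common availability across everyone is 11:35-12:45, 13:15-14:40, 15:40-16:50.
The longest is 13:15-14:40 at 85 minutes.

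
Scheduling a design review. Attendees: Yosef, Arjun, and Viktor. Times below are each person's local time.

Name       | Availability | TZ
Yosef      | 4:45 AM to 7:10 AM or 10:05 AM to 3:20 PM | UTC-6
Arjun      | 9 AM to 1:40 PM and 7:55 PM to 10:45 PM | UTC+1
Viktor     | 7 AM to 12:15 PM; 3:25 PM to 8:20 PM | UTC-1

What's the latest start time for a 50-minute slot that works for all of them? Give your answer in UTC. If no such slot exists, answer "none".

Yosef in UTC: 10:45-13:10, 16:05-21:20 (add 6h to convert from UTC-6).
Arjun in UTC: 08:00-12:40, 18:55-21:45 (subtract 1h to convert from UTC+1).
Viktor in UTC: 08:00-13:15, 16:25-21:20 (add 1h to convert from UTC-1).
Yosef ∩ Arjun: 10:45-12:40, 18:55-21:20.
Yosef ∩ Arjun ∩ Viktor: 10:45-12:40, 18:55-21:20.
Those are the intersection windows.
The last common window of at least 50 minutes is 18:55-21:20; a 50-minute meeting can start as late as 20:30 and still end by 21:20.

20:30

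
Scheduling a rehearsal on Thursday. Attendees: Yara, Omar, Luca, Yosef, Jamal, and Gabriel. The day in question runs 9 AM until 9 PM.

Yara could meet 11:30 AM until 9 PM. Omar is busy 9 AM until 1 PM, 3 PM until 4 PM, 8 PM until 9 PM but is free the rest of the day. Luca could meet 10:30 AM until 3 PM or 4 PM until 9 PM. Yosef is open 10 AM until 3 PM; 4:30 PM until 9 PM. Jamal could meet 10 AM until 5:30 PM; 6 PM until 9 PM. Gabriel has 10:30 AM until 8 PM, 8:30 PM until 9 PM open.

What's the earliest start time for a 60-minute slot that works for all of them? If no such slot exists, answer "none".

13:00

Yara free: 11:30-21:00.
Omar free: 13:00-15:00, 16:00-20:00 (invert busy blocks within the working day).
Luca free: 10:30-15:00, 16:00-21:00.
Yosef free: 10:00-15:00, 16:30-21:00.
Jamal free: 10:00-17:30, 18:00-21:00.
Gabriel free: 10:30-20:00, 20:30-21:00.
Yara ∩ Omar: 13:00-15:00, 16:00-20:00.
Yara ∩ Omar ∩ Luca: 13:00-15:00, 16:00-20:00.
Yara ∩ Omar ∩ Luca ∩ Yosef: 13:00-15:00, 16:30-20:00.
Yara ∩ Omar ∩ Luca ∩ Yosef ∩ Jamal: 13:00-15:00, 16:30-17:30, 18:00-20:00.
Yara ∩ Omar ∩ Luca ∩ Yosef ∩ Jamal ∩ Gabriel: 13:00-15:00, 16:30-17:30, 18:00-20:00.
So the common availability across everyone is 13:00-15:00, 16:30-17:30, 18:00-20:00.
The first common window of at least 60 minutes is 13:00-15:00, so the earliest start is 13:00.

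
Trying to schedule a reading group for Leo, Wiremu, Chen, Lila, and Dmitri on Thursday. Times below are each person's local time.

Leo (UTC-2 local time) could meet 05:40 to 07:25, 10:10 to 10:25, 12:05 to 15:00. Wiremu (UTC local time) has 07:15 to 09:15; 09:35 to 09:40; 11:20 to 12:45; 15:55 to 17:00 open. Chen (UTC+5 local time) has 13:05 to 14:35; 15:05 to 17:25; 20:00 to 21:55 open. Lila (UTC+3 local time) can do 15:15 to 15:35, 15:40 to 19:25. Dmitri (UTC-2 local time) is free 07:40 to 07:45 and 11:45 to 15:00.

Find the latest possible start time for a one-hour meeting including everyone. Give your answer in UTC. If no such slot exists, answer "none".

none

Leo in UTC: 07:40-09:25, 12:10-12:25, 14:05-17:00 (add 2h to convert from UTC-2).
Wiremu in UTC: 07:15-09:15, 09:35-09:40, 11:20-12:45, 15:55-17:00.
Chen in UTC: 08:05-09:35, 10:05-12:25, 15:00-16:55 (subtract 5h to convert from UTC+5).
Lila in UTC: 12:15-12:35, 12:40-16:25 (subtract 3h to convert from UTC+3).
Dmitri in UTC: 09:40-09:45, 13:45-17:00 (add 2h to convert from UTC-2).
Leo ∩ Wiremu: 07:40-09:15, 12:10-12:25, 15:55-17:00.
Leo ∩ Wiremu ∩ Chen: 08:05-09:15, 12:10-12:25, 15:55-16:55.
Leo ∩ Wiremu ∩ Chen ∩ Lila: 12:15-12:25, 15:55-16:25.
Leo ∩ Wiremu ∩ Chen ∩ Lila ∩ Dmitri: 15:55-16:25.
No common window is at least 60 minutes long.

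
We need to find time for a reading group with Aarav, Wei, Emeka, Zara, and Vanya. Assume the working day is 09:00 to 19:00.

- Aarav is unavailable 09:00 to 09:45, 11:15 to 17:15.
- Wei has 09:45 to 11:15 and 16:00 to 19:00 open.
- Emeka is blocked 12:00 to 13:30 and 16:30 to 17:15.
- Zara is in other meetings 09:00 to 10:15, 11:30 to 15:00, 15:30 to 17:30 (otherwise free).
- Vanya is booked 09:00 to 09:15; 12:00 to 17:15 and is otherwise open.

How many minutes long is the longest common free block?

90

Aarav free: 09:45-11:15, 17:15-19:00 (invert busy blocks within the working day).
Wei free: 09:45-11:15, 16:00-19:00.
Emeka free: 09:00-12:00, 13:30-16:30, 17:15-19:00 (invert busy blocks within the working day).
Zara free: 10:15-11:30, 15:00-15:30, 17:30-19:00 (invert busy blocks within the working day).
Vanya free: 09:15-12:00, 17:15-19:00 (invert busy blocks within the working day).
Aarav ∩ Wei: 09:45-11:15, 17:15-19:00.
Aarav ∩ Wei ∩ Emeka: 09:45-11:15, 17:15-19:00.
Aarav ∩ Wei ∩ Emeka ∩ Zara: 10:15-11:15, 17:30-19:00.
Aarav ∩ Wei ∩ Emeka ∩ Zara ∩ Vanya: 10:15-11:15, 17:30-19:00.
So the common availability across everyone is 10:15-11:15, 17:30-19:00.
The longest is 17:30-19:00 at 90 minutes.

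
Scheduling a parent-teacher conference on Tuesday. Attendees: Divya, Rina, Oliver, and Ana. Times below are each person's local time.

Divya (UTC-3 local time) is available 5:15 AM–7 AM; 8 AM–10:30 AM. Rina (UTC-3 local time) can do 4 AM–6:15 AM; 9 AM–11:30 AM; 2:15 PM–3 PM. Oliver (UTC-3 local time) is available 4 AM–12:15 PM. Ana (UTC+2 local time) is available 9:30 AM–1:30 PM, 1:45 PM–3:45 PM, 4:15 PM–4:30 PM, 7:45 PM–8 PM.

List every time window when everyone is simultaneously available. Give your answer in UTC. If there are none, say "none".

08:15-09:15, 12:00-13:30

Divya in UTC: 08:15-10:00, 11:00-13:30 (add 3h to convert from UTC-3).
Rina in UTC: 07:00-09:15, 12:00-14:30, 17:15-18:00 (add 3h to convert from UTC-3).
Oliver in UTC: 07:00-15:15 (add 3h to convert from UTC-3).
Ana in UTC: 07:30-11:30, 11:45-13:45, 14:15-14:30, 17:45-18:00 (subtract 2h to convert from UTC+2).
Divya ∩ Rina: 08:15-09:15, 12:00-13:30.
Divya ∩ Rina ∩ Oliver: 08:15-09:15, 12:00-13:30.
Divya ∩ Rina ∩ Oliver ∩ Ana: 08:15-09:15, 12:00-13:30.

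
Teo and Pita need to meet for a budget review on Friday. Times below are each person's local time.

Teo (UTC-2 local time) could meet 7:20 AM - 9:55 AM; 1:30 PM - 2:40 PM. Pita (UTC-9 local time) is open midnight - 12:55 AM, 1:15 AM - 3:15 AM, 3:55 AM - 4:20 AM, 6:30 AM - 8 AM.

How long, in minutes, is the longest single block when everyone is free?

100

Teo in UTC: 09:20-11:55, 15:30-16:40 (add 2h to convert from UTC-2).
Pita in UTC: 09:00-09:55, 10:15-12:15, 12:55-13:20, 15:30-17:00 (add 9h to convert from UTC-9).
Teo ∩ Pita: 09:20-09:55, 10:15-11:55, 15:30-16:40.
So the common availability across everyone is 09:20-09:55, 10:15-11:55, 15:30-16:40.
The longest is 10:15-11:55 at 100 minutes.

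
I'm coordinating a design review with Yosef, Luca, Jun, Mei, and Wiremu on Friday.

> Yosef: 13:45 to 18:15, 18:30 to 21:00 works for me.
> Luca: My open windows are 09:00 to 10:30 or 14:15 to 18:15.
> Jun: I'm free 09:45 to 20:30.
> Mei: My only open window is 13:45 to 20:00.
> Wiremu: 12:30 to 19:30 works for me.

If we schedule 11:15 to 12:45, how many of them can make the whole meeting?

Jun can make the full 11:15-12:45 slot — that's 1.

1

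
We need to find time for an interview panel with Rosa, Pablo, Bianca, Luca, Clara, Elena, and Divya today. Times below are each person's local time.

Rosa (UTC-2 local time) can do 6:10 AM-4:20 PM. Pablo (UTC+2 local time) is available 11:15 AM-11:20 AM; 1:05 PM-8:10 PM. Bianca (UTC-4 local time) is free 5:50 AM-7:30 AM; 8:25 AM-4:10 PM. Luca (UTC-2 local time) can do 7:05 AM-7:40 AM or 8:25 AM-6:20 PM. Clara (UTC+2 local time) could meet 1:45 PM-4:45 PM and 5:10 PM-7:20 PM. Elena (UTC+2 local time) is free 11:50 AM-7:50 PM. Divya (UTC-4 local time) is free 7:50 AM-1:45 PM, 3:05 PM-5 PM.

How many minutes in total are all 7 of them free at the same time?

270

Rosa in UTC: 08:10-18:20 (add 2h to convert from UTC-2).
Pablo in UTC: 09:15-09:20, 11:05-18:10 (subtract 2h to convert from UTC+2).
Bianca in UTC: 09:50-11:30, 12:25-20:10 (add 4h to convert from UTC-4).
Luca in UTC: 09:05-09:40, 10:25-20:20 (add 2h to convert from UTC-2).
Clara in UTC: 11:45-14:45, 15:10-17:20 (subtract 2h to convert from UTC+2).
Elena in UTC: 09:50-17:50 (subtract 2h to convert from UTC+2).
Divya in UTC: 11:50-17:45, 19:05-21:00 (add 4h to convert from UTC-4).
Rosa ∩ Pablo: 09:15-09:20, 11:05-18:10.
Rosa ∩ Pablo ∩ Bianca: 11:05-11:30, 12:25-18:10.
Rosa ∩ Pablo ∩ Bianca ∩ Luca: 11:05-11:30, 12:25-18:10.
Rosa ∩ Pablo ∩ Bianca ∩ Luca ∩ Clara: 12:25-14:45, 15:10-17:20.
Rosa ∩ Pablo ∩ Bianca ∩ Luca ∩ Clara ∩ Elena: 12:25-14:45, 15:10-17:20.
Rosa ∩ Pablo ∩ Bianca ∩ Luca ∩ Clara ∩ Elena ∩ Divya: 12:25-14:45, 15:10-17:20.
Summing the common windows: 140 + 130 = 270 minutes.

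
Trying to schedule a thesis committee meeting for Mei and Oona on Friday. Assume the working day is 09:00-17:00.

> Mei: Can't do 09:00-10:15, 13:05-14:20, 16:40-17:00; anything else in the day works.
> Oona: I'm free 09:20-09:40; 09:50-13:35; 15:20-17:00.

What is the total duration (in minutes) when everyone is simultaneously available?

Mei free: 10:15-13:05, 14:20-16:40 (invert busy blocks within the working day).
Oona free: 09:20-09:40, 09:50-13:35, 15:20-17:00.
Mei ∩ Oona: 10:15-13:05, 15:20-16:40.
So the common availability across everyone is 10:15-13:05, 15:20-16:40.
Summing the common windows: 170 + 80 = 250 minutes.

250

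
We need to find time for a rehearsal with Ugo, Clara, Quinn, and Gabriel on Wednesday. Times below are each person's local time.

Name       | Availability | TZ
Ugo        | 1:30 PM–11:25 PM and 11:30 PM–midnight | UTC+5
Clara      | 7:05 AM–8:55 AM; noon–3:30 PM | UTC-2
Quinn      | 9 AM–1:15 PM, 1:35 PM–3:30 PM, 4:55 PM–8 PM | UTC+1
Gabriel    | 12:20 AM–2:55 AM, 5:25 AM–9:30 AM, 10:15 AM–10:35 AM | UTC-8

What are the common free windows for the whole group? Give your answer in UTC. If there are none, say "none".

Ugo in UTC: 08:30-18:25, 18:30-19:00 (subtract 5h to convert from UTC+5).
Clara in UTC: 09:05-10:55, 14:00-17:30 (add 2h to convert from UTC-2).
Quinn in UTC: 08:00-12:15, 12:35-14:30, 15:55-19:00 (subtract 1h to convert from UTC+1).
Gabriel in UTC: 08:20-10:55, 13:25-17:30, 18:15-18:35 (add 8h to convert from UTC-8).
Ugo ∩ Clara: 09:05-10:55, 14:00-17:30.
Ugo ∩ Clara ∩ Quinn: 09:05-10:55, 14:00-14:30, 15:55-17:30.
Ugo ∩ Clara ∩ Quinn ∩ Gabriel: 09:05-10:55, 14:00-14:30, 15:55-17:30.

09:05-10:55, 14:00-14:30, 15:55-17:30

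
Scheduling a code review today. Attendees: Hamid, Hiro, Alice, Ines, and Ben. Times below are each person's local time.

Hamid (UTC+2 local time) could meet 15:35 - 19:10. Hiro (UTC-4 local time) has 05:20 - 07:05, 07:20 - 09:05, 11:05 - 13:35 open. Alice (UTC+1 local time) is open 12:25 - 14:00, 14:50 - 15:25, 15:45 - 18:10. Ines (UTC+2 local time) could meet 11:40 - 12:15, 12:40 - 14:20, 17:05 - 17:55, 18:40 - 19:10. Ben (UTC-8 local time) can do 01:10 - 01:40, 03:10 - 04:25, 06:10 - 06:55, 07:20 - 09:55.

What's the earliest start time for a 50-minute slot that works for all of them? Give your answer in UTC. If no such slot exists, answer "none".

none

Hamid in UTC: 13:35-17:10 (subtract 2h to convert from UTC+2).
Hiro in UTC: 09:20-11:05, 11:20-13:05, 15:05-17:35 (add 4h to convert from UTC-4).
Alice in UTC: 11:25-13:00, 13:50-14:25, 14:45-17:10 (subtract 1h to convert from UTC+1).
Ines in UTC: 09:40-10:15, 10:40-12:20, 15:05-15:55, 16:40-17:10 (subtract 2h to convert from UTC+2).
Ben in UTC: 09:10-09:40, 11:10-12:25, 14:10-14:55, 15:20-17:55 (add 8h to convert from UTC-8).
Hamid ∩ Hiro: 15:05-17:10.
Hamid ∩ Hiro ∩ Alice: 15:05-17:10.
Hamid ∩ Hiro ∩ Alice ∩ Ines: 15:05-15:55, 16:40-17:10.
Hamid ∩ Hiro ∩ Alice ∩ Ines ∩ Ben: 15:20-15:55, 16:40-17:10.
No common window is at least 50 minutes long.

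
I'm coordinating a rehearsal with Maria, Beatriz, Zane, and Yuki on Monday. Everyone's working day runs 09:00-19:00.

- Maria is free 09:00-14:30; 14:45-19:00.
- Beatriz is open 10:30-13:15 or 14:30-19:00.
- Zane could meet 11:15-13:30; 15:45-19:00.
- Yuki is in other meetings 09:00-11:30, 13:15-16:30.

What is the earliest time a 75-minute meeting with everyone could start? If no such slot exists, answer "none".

Maria free: 09:00-14:30, 14:45-19:00.
Beatriz free: 10:30-13:15, 14:30-19:00.
Zane free: 11:15-13:30, 15:45-19:00.
Yuki free: 11:30-13:15, 16:30-19:00 (invert busy blocks within the working day).
Maria ∩ Beatriz: 10:30-13:15, 14:45-19:00.
Maria ∩ Beatriz ∩ Zane: 11:15-13:15, 15:45-19:00.
Maria ∩ Beatriz ∩ Zane ∩ Yuki: 11:30-13:15, 16:30-19:00.
The first common window of at least 75 minutes is 11:30-13:15, so the earliest start is 11:30.

11:30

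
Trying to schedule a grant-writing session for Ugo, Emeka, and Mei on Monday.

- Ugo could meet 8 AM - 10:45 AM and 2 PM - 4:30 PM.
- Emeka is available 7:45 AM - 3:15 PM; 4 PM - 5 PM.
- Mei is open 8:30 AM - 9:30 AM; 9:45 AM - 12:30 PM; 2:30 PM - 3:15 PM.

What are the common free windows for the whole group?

08:30-09:30, 09:45-10:45, 14:30-15:15

Ugo ∩ Emeka: 08:00-10:45, 14:00-15:15, 16:00-16:30.
Ugo ∩ Emeka ∩ Mei: 08:30-09:30, 09:45-10:45, 14:30-15:15.
So the common availability across everyone is 08:30-09:30, 09:45-10:45, 14:30-15:15.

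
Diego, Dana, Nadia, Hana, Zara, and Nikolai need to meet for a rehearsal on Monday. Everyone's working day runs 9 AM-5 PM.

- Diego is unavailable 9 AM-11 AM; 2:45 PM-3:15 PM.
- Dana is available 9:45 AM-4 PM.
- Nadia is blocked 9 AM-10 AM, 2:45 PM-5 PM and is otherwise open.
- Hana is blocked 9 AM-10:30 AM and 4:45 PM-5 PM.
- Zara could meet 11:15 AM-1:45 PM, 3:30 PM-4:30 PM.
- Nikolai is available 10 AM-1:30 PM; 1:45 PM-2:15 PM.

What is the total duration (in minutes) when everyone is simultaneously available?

Diego free: 11:00-14:45, 15:15-17:00 (invert busy blocks within the working day).
Dana free: 09:45-16:00.
Nadia free: 10:00-14:45 (invert busy blocks within the working day).
Hana free: 10:30-16:45 (invert busy blocks within the working day).
Zara free: 11:15-13:45, 15:30-16:30.
Nikolai free: 10:00-13:30, 13:45-14:15.
Diego ∩ Dana: 11:00-14:45, 15:15-16:00.
Diego ∩ Dana ∩ Nadia: 11:00-14:45.
Diego ∩ Dana ∩ Nadia ∩ Hana: 11:00-14:45.
Diego ∩ Dana ∩ Nadia ∩ Hana ∩ Zara: 11:15-13:45.
Diego ∩ Dana ∩ Nadia ∩ Hana ∩ Zara ∩ Nikolai: 11:15-13:30.
That's a single block of 135 minutes.

135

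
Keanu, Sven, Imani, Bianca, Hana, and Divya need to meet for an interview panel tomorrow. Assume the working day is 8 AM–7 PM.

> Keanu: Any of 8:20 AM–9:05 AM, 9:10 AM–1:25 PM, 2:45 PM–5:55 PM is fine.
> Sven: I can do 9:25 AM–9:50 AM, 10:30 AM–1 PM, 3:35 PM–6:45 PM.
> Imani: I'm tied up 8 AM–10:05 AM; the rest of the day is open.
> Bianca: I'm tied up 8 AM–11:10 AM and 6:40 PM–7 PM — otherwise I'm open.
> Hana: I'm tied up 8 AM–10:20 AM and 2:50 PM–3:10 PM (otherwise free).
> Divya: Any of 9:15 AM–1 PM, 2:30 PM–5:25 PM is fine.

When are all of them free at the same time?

Keanu free: 08:20-09:05, 09:10-13:25, 14:45-17:55.
Sven free: 09:25-09:50, 10:30-13:00, 15:35-18:45.
Imani free: 10:05-19:00 (invert busy blocks within the working day).
Bianca free: 11:10-18:40 (invert busy blocks within the working day).
Hana free: 10:20-14:50, 15:10-19:00 (invert busy blocks within the working day).
Divya free: 09:15-13:00, 14:30-17:25.
Keanu ∩ Sven: 09:25-09:50, 10:30-13:00, 15:35-17:55.
Keanu ∩ Sven ∩ Imani: 10:30-13:00, 15:35-17:55.
Keanu ∩ Sven ∩ Imani ∩ Bianca: 11:10-13:00, 15:35-17:55.
Keanu ∩ Sven ∩ Imani ∩ Bianca ∩ Hana: 11:10-13:00, 15:35-17:55.
Keanu ∩ Sven ∩ Imani ∩ Bianca ∩ Hana ∩ Divya: 11:10-13:00, 15:35-17:25.
Those are the intersection windows.

11:10-13:00, 15:35-17:25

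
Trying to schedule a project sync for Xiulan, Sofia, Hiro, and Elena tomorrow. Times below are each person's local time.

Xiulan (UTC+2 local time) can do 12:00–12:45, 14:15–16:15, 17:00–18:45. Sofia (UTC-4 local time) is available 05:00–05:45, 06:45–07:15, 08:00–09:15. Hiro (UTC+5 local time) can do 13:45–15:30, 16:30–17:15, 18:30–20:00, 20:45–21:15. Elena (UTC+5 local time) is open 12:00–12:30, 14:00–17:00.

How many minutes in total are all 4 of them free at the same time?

Xiulan in UTC: 10:00-10:45, 12:15-14:15, 15:00-16:45 (subtract 2h to convert from UTC+2).
Sofia in UTC: 09:00-09:45, 10:45-11:15, 12:00-13:15 (add 4h to convert from UTC-4).
Hiro in UTC: 08:45-10:30, 11:30-12:15, 13:30-15:00, 15:45-16:15 (subtract 5h to convert from UTC+5).
Elena in UTC: 07:00-07:30, 09:00-12:00 (subtract 5h to convert from UTC+5).
Xiulan ∩ Sofia: 12:15-13:15.
Xiulan ∩ Sofia ∩ Hiro: ∅.
Xiulan ∩ Sofia ∩ Hiro ∩ Elena: ∅.
There is no time when everyone is free.
There is no common window, so the total is 0 minutes.

0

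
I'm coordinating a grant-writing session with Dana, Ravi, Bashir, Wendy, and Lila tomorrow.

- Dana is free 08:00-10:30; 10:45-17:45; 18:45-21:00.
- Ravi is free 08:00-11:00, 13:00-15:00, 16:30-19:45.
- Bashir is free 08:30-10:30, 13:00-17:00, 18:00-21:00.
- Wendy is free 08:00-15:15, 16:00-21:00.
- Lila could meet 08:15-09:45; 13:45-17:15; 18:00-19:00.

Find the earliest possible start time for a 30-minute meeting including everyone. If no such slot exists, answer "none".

Dana ∩ Ravi: 08:00-10:30, 10:45-11:00, 13:00-15:00, 16:30-17:45, 18:45-19:45.
Dana ∩ Ravi ∩ Bashir: 08:30-10:30, 13:00-15:00, 16:30-17:00, 18:45-19:45.
Dana ∩ Ravi ∩ Bashir ∩ Wendy: 08:30-10:30, 13:00-15:00, 16:30-17:00, 18:45-19:45.
Dana ∩ Ravi ∩ Bashir ∩ Wendy ∩ Lila: 08:30-09:45, 13:45-15:00, 16:30-17:00, 18:45-19:00.
So the common availability across everyone is 08:30-09:45, 13:45-15:00, 16:30-17:00, 18:45-19:00.
The first common window of at least 30 minutes is 08:30-09:45, so the earliest start is 08:30.

08:30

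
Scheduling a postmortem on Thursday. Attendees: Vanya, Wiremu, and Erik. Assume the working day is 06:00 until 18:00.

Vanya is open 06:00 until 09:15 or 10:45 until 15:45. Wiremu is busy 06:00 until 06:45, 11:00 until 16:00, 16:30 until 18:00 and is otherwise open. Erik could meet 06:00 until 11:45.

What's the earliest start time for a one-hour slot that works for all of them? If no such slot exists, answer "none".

Vanya free: 06:00-09:15, 10:45-15:45.
Wiremu free: 06:45-11:00, 16:00-16:30 (invert busy blocks within the working day).
Erik free: 06:00-11:45.
Vanya ∩ Wiremu: 06:45-09:15, 10:45-11:00.
Vanya ∩ Wiremu ∩ Erik: 06:45-09:15, 10:45-11:00.
The first common window of at least 60 minutes is 06:45-09:15, so the earliest start is 06:45.

06:45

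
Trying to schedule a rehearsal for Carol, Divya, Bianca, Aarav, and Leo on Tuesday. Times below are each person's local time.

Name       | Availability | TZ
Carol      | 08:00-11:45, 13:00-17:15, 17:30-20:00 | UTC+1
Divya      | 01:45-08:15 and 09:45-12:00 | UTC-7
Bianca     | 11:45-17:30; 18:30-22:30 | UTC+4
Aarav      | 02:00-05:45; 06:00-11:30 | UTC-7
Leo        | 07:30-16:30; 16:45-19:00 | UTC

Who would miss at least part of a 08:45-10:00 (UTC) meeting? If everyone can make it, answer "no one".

Aarav

Carol in UTC: 07:00-10:45, 12:00-16:15, 16:30-19:00 (subtract 1h to convert from UTC+1).
Divya in UTC: 08:45-15:15, 16:45-19:00 (add 7h to convert from UTC-7).
Bianca in UTC: 07:45-13:30, 14:30-18:30 (subtract 4h to convert from UTC+4).
Aarav in UTC: 09:00-12:45, 13:00-18:30 (add 7h to convert from UTC-7).
Leo in UTC: 07:30-16:30, 16:45-19:00.
Carol: free for 08:45-10:00. Divya: free for 08:45-10:00. Bianca: free for 08:45-10:00. Aarav: not fully free for 08:45-10:00. Leo: free for 08:45-10:00.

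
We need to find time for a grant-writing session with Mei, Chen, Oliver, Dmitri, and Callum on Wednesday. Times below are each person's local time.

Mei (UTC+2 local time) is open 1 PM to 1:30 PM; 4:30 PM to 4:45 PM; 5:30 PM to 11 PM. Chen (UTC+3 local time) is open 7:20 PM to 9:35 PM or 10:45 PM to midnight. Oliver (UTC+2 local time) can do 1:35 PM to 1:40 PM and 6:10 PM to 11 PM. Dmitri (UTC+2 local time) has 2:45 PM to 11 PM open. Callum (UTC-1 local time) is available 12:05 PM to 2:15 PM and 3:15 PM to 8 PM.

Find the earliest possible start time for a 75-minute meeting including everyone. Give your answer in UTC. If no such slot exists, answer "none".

16:20

Mei in UTC: 11:00-11:30, 14:30-14:45, 15:30-21:00 (subtract 2h to convert from UTC+2).
Chen in UTC: 16:20-18:35, 19:45-21:00 (subtract 3h to convert from UTC+3).
Oliver in UTC: 11:35-11:40, 16:10-21:00 (subtract 2h to convert from UTC+2).
Dmitri in UTC: 12:45-21:00 (subtract 2h to convert from UTC+2).
Callum in UTC: 13:05-15:15, 16:15-21:00 (add 1h to convert from UTC-1).
Mei ∩ Chen: 16:20-18:35, 19:45-21:00.
Mei ∩ Chen ∩ Oliver: 16:20-18:35, 19:45-21:00.
Mei ∩ Chen ∩ Oliver ∩ Dmitri: 16:20-18:35, 19:45-21:00.
Mei ∩ Chen ∩ Oliver ∩ Dmitri ∩ Callum: 16:20-18:35, 19:45-21:00.
The first common window of at least 75 minutes is 16:20-18:35, so the earliest start is 16:20.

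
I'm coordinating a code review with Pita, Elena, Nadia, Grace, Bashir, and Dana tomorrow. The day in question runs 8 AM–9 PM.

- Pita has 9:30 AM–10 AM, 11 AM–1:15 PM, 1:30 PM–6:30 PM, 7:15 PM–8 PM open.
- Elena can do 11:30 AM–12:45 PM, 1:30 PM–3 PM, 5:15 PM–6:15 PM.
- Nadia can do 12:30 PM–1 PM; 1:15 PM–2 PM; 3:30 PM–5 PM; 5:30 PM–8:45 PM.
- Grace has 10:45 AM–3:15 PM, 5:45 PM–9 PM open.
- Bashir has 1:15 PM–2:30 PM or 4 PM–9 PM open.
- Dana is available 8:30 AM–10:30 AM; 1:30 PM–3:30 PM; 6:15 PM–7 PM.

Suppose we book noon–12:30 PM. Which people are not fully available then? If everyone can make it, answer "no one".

Bashir, Dana, Nadia

Pita: free for 12:00-12:30. Elena: free for 12:00-12:30. Nadia: not fully free for 12:00-12:30. Grace: free for 12:00-12:30. Bashir: not fully free for 12:00-12:30. Dana: not fully free for 12:00-12:30.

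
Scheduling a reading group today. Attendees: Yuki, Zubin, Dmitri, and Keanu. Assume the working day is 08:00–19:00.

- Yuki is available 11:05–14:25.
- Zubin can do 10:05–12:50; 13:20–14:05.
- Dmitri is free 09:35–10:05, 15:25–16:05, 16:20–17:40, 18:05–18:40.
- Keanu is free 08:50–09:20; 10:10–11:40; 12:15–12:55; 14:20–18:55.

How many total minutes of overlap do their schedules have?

Yuki ∩ Zubin: 11:05-12:50, 13:20-14:05.
Yuki ∩ Zubin ∩ Dmitri: ∅.
Yuki ∩ Zubin ∩ Dmitri ∩ Keanu: ∅.
There is no time when everyone is free.
There is no common window, so the total is 0 minutes.

0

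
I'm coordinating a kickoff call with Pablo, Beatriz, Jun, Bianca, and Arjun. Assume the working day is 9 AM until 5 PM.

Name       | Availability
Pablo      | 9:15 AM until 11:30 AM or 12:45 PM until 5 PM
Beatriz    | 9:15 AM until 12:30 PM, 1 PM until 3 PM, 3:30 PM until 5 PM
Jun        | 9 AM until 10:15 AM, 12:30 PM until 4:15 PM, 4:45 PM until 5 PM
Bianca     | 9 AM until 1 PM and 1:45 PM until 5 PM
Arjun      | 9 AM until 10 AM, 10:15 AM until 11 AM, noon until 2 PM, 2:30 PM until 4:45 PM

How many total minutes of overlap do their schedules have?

Pablo ∩ Beatriz: 09:15-11:30, 13:00-15:00, 15:30-17:00.
Pablo ∩ Beatriz ∩ Jun: 09:15-10:15, 13:00-15:00, 15:30-16:15, 16:45-17:00.
Pablo ∩ Beatriz ∩ Jun ∩ Bianca: 09:15-10:15, 13:45-15:00, 15:30-16:15, 16:45-17:00.
Pablo ∩ Beatriz ∩ Jun ∩ Bianca ∩ Arjun: 09:15-10:00, 13:45-14:00, 14:30-15:00, 15:30-16:15.
Summing the common windows: 45 + 15 + 30 + 45 = 135 minutes.

135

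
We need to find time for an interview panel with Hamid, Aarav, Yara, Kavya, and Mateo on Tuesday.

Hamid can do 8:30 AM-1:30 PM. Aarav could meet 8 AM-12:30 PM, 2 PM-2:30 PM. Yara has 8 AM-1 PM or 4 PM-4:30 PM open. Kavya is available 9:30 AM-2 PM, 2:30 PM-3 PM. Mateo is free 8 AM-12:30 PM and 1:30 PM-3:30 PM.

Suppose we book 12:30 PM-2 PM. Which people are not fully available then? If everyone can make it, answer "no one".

Hamid: not fully free for 12:30-14:00. Aarav: not fully free for 12:30-14:00. Yara: not fully free for 12:30-14:00. Kavya: free for 12:30-14:00. Mateo: not fully free for 12:30-14:00.

Aarav, Hamid, Mateo, Yara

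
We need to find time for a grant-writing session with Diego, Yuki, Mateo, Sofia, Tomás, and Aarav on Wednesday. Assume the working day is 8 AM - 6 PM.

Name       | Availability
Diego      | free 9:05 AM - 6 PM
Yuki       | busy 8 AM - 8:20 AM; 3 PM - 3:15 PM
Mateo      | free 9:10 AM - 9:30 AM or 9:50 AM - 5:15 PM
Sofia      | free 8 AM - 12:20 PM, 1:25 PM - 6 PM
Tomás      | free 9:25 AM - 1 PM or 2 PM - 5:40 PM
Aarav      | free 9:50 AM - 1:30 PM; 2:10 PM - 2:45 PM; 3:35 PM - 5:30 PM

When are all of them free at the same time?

09:50-12:20, 14:10-14:45, 15:35-17:15

Diego free: 09:05-18:00.
Yuki free: 08:20-15:00, 15:15-18:00 (invert busy blocks within the working day).
Mateo free: 09:10-09:30, 09:50-17:15.
Sofia free: 08:00-12:20, 13:25-18:00.
Tomás free: 09:25-13:00, 14:00-17:40.
Aarav free: 09:50-13:30, 14:10-14:45, 15:35-17:30.
Diego ∩ Yuki: 09:05-15:00, 15:15-18:00.
Diego ∩ Yuki ∩ Mateo: 09:10-09:30, 09:50-15:00, 15:15-17:15.
Diego ∩ Yuki ∩ Mateo ∩ Sofia: 09:10-09:30, 09:50-12:20, 13:25-15:00, 15:15-17:15.
Diego ∩ Yuki ∩ Mateo ∩ Sofia ∩ Tomás: 09:25-09:30, 09:50-12:20, 14:00-15:00, 15:15-17:15.
Diego ∩ Yuki ∩ Mateo ∩ Sofia ∩ Tomás ∩ Aarav: 09:50-12:20, 14:10-14:45, 15:35-17:15.
Those are the intersection windows.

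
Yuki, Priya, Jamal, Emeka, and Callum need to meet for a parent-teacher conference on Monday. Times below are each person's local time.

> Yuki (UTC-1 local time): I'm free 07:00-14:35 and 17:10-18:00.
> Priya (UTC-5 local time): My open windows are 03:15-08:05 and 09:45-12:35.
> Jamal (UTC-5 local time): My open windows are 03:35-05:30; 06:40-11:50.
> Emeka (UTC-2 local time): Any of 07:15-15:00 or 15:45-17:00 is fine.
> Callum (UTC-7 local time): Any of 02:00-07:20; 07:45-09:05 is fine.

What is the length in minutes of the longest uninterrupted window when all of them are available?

85

Yuki in UTC: 08:00-15:35, 18:10-19:00 (add 1h to convert from UTC-1).
Priya in UTC: 08:15-13:05, 14:45-17:35 (add 5h to convert from UTC-5).
Jamal in UTC: 08:35-10:30, 11:40-16:50 (add 5h to convert from UTC-5).
Emeka in UTC: 09:15-17:00, 17:45-19:00 (add 2h to convert from UTC-2).
Callum in UTC: 09:00-14:20, 14:45-16:05 (add 7h to convert from UTC-7).
Yuki ∩ Priya: 08:15-13:05, 14:45-15:35.
Yuki ∩ Priya ∩ Jamal: 08:35-10:30, 11:40-13:05, 14:45-15:35.
Yuki ∩ Priya ∩ Jamal ∩ Emeka: 09:15-10:30, 11:40-13:05, 14:45-15:35.
Yuki ∩ Priya ∩ Jamal ∩ Emeka ∩ Callum: 09:15-10:30, 11:40-13:05, 14:45-15:35.
The longest is 11:40-13:05 at 85 minutes.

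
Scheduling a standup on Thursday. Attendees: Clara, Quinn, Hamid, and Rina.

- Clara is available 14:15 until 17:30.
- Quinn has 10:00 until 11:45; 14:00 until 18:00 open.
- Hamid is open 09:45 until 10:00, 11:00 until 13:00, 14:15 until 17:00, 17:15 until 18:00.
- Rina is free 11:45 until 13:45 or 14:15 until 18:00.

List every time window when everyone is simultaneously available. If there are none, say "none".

Clara ∩ Quinn: 14:15-17:30.
Clara ∩ Quinn ∩ Hamid: 14:15-17:00, 17:15-17:30.
Clara ∩ Quinn ∩ Hamid ∩ Rina: 14:15-17:00, 17:15-17:30.
So the common availability across everyone is 14:15-17:00, 17:15-17:30.

14:15-17:00, 17:15-17:30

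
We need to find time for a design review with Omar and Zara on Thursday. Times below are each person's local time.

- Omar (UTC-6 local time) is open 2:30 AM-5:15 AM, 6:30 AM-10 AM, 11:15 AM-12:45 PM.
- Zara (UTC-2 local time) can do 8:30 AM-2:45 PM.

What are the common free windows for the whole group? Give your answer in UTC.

Omar in UTC: 08:30-11:15, 12:30-16:00, 17:15-18:45 (add 6h to convert from UTC-6).
Zara in UTC: 10:30-16:45 (add 2h to convert from UTC-2).
Omar ∩ Zara: 10:30-11:15, 12:30-16:00.

10:30-11:15, 12:30-16:00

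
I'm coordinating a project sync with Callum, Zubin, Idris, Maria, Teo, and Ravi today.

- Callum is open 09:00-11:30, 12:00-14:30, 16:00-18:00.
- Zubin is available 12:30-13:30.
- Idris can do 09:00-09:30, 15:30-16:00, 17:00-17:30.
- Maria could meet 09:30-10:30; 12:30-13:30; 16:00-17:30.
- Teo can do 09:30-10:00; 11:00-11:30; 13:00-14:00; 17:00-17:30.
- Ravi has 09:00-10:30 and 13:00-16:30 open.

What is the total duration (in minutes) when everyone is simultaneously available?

0

Callum ∩ Zubin: 12:30-13:30.
Callum ∩ Zubin ∩ Idris: ∅.
Callum ∩ Zubin ∩ Idris ∩ Maria: ∅.
Callum ∩ Zubin ∩ Idris ∩ Maria ∩ Teo: ∅.
Callum ∩ Zubin ∩ Idris ∩ Maria ∩ Teo ∩ Ravi: ∅.
There is no time when everyone is free.
There is no common window, so the total is 0 minutes.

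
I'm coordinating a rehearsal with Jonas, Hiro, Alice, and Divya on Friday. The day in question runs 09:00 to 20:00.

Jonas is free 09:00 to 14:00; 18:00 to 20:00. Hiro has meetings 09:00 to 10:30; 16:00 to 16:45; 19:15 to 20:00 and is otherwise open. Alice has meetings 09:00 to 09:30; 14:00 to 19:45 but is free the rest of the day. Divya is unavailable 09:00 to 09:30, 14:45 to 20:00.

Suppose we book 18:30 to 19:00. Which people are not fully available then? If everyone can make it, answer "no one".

Alice, Divya

Jonas free: 09:00-14:00, 18:00-20:00.
Hiro free: 10:30-16:00, 16:45-19:15 (invert busy blocks within the working day).
Alice free: 09:30-14:00, 19:45-20:00 (invert busy blocks within the working day).
Divya free: 09:30-14:45 (invert busy blocks within the working day).
Jonas: free for 18:30-19:00. Hiro: free for 18:30-19:00. Alice: not fully free for 18:30-19:00. Divya: not fully free for 18:30-19:00.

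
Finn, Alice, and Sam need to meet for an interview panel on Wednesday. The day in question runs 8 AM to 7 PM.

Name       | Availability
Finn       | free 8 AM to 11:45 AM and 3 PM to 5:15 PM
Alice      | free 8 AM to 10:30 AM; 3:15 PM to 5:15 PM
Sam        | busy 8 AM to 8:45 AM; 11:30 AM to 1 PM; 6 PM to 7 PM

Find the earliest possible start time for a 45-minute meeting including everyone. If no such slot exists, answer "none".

08:45

Finn free: 08:00-11:45, 15:00-17:15.
Alice free: 08:00-10:30, 15:15-17:15.
Sam free: 08:45-11:30, 13:00-18:00 (invert busy blocks within the working day).
Finn ∩ Alice: 08:00-10:30, 15:15-17:15.
Finn ∩ Alice ∩ Sam: 08:45-10:30, 15:15-17:15.
The first common window of at least 45 minutes is 08:45-10:30, so the earliest start is 08:45.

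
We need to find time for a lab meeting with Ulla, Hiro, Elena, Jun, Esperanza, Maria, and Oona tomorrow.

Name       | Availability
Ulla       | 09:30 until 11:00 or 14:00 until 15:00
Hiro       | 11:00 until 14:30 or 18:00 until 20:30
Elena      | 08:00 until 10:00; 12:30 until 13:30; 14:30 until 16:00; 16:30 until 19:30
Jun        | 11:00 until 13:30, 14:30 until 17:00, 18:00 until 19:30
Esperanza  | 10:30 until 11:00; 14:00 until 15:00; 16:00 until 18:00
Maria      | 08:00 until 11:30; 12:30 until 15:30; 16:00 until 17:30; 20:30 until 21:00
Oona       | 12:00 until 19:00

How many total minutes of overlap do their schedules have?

0

Ulla ∩ Hiro: 14:00-14:30.
Ulla ∩ Hiro ∩ Elena: ∅.
Ulla ∩ Hiro ∩ Elena ∩ Jun: ∅.
Ulla ∩ Hiro ∩ Elena ∩ Jun ∩ Esperanza: ∅.
Ulla ∩ Hiro ∩ Elena ∩ Jun ∩ Esperanza ∩ Maria: ∅.
Ulla ∩ Hiro ∩ Elena ∩ Jun ∩ Esperanza ∩ Maria ∩ Oona: ∅.
There is no time when everyone is free.
There is no common window, so the total is 0 minutes.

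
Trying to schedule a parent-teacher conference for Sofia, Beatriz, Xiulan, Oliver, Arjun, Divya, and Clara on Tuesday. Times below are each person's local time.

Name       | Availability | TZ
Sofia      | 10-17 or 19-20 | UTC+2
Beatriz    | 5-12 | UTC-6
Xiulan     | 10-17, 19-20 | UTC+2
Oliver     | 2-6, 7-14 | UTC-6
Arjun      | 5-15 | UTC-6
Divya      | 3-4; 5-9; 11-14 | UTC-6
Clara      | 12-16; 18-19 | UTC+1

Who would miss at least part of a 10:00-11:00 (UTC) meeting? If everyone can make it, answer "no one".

Arjun, Beatriz, Clara, Divya

Sofia in UTC: 08:00-15:00, 17:00-18:00 (subtract 2h to convert from UTC+2).
Beatriz in UTC: 11:00-18:00 (add 6h to convert from UTC-6).
Xiulan in UTC: 08:00-15:00, 17:00-18:00 (subtract 2h to convert from UTC+2).
Oliver in UTC: 08:00-12:00, 13:00-20:00 (add 6h to convert from UTC-6).
Arjun in UTC: 11:00-21:00 (add 6h to convert from UTC-6).
Divya in UTC: 09:00-10:00, 11:00-15:00, 17:00-20:00 (add 6h to convert from UTC-6).
Clara in UTC: 11:00-15:00, 17:00-18:00 (subtract 1h to convert from UTC+1).
Sofia: free for 10:00-11:00. Beatriz: not fully free for 10:00-11:00. Xiulan: free for 10:00-11:00. Oliver: free for 10:00-11:00. Arjun: not fully free for 10:00-11:00. Divya: not fully free for 10:00-11:00. Clara: not fully free for 10:00-11:00.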